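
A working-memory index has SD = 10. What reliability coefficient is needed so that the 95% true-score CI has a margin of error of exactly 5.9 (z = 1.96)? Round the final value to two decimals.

0.91

SEM needed = half-width / z = 5.9/1.96 ≈ 3.0102
r = 1 − (SEM / SD)² = 1 − (3.0102 / 10)² ≈ 1 − 0.0906 ≈ 0.9094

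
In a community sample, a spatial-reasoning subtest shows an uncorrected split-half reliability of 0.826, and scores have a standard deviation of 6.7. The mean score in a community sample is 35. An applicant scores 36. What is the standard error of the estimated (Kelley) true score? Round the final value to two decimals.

1.97

r_full = 2·0.826 / (1 + 0.826) ≃ 0.905
SE_est = SD · √(r(1 − r)) = 6.700 · √0.086 ≃ 6.700 · 0.294 ≃ 1.967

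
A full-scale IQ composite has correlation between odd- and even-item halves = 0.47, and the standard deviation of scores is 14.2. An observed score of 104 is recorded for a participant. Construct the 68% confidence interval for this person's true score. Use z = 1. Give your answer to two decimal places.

[95.47, 112.53]

r_full = 2·0.47 / (1 + 0.47) ≃ 0.639
SEM = 14.200·√(1 − 0.639) ≃ 8.526
Half-width = 1·8.526 ≃ 8.526
CI = 104 ± 8.526 → [95.474, 112.526]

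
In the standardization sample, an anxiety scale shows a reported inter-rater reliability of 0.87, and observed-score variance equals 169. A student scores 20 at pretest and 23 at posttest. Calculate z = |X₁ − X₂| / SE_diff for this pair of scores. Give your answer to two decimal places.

σ = 169^(1/2) = 13.0000
SEM = 13.0000·√(1 − 0.8700) ≈ 4.6872
SE_diff = √2 · SEM ≈ 6.6287
z = |20 − 23| / 6.6287 = 3 / 6.6287 ≈ 0.4526

0.45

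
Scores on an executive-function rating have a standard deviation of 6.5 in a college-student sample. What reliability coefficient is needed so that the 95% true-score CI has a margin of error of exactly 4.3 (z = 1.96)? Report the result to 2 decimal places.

0.89

Required SEM = 4.3 / 1.96 ≈ 2.1939
r = 1 − (SEM / SD)² = 1 − (2.1939 / 6.5)² ≈ 1 − 0.1139 ≈ 0.8861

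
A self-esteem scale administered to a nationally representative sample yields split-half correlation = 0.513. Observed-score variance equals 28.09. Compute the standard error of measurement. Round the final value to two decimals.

3.01

SD = √28.09 = 5.30000
Full-length reliability (Spearman-Brown) = 2(0.513)/(1+0.513) ≈ 0.67812
SEM = 5.30000·√(1 − 0.67812) ≈ 3.00691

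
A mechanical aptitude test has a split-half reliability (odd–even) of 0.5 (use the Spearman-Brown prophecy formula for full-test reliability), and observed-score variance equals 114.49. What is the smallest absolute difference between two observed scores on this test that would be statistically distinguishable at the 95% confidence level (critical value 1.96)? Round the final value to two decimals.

SD = √114.49 = 10.7000
r_full = 2·0.5 / (1 + 0.5) ≈ 0.6667
SEM = 10.7000 × √(1 − 0.6667) = 10.7000 × √0.3333 ≈ 10.7000 × 0.5774 ≈ 6.1776
Standard error of the difference = 6.1776·√2 ≈ 8.7365
Minimum reliable difference = 1.96 × SE_diff ≈ 1.96 × 8.7365 ≈ 17.1236

17.12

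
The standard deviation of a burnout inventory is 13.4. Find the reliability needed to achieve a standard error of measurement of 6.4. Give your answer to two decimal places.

r = 1 − (6.40000/13.4)² ≈ 1 − 0.22811 ≈ 0.77189

0.77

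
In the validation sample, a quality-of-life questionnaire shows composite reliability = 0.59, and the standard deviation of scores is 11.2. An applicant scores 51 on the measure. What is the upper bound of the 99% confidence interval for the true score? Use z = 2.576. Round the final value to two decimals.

69.47

The standard error of measurement is 11.200*√(1 − 0.590) ≈ 11.200*0.640 ≈ 7.171.
Half-width = 2.576*7.171 ≈ 18.474
Upper bound: 51 + 18.474 = 69.474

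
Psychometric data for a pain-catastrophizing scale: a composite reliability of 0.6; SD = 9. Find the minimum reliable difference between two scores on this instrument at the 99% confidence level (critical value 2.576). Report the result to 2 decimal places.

The standard error of measurement is 9.000·√(1 − 0.600) ≈ 9.000·0.632 ≈ 5.692.
SE_diff = √2 · SEM ≈ 8.050
Smallest detectable difference = 2.576·8.050 ≈ 20.736

20.74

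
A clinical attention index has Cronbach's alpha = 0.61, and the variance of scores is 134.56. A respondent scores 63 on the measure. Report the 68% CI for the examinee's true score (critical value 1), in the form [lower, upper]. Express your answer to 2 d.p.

[55.76, 70.24]

SD = √134.56 = 11.600
SEM = 11.600 * √(1 − 0.610) = 11.600 * √0.390 ≈ 11.600 * 0.624 ≈ 7.244
1 * SEM ≈ 7.244
CI = 63 ± 7.244 → [55.756, 70.244]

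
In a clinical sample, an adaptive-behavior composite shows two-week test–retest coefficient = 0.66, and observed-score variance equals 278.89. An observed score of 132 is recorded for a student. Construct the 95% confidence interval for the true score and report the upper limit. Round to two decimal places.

SD = √278.89 ≈ 16.700
SEM = 16.700*√(1 − 0.660) ≈ 9.738
Half-width = 1.96*9.738 ≈ 19.086
Upper limit = 132 + 19.086 ≈ 151.086

151.09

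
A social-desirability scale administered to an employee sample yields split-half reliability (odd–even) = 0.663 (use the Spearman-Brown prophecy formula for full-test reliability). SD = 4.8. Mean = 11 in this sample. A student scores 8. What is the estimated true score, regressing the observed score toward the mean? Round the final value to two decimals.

8.61

Spearman-Brown: r = 2(0.663) / (1 + 0.663) = 1.3260 / 1.6630 ≈ 0.7974
T̂ = 0.7974(8) + 0.2026(11) ≈ 8.6079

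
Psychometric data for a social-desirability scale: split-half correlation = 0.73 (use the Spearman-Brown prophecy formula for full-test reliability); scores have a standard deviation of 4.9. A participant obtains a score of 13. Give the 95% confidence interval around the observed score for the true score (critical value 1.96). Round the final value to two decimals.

[9.21, 16.79]

Full-length reliability (Spearman-Brown) = 2(0.73)/(1+0.73) ≈ 0.8439
The standard error of measurement is 4.9000·√(1 − 0.8439) ≈ 4.9000·0.3951 ≈ 1.9358.
1.96 · SEM ≈ 3.7941
Interval: (9.2059, 16.7941)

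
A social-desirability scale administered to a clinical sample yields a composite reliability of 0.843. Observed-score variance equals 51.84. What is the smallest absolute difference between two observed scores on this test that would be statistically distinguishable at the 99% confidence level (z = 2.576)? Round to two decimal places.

10.39

σ = 51.84^(1/2) = 7.20000
SEM = 7.20000·√(1 − 0.84300) ≈ 2.85287
Standard error of the difference = 2.85287·√2 ≈ 4.03457
Smallest detectable difference = 2.576·4.03457 ≈ 10.39305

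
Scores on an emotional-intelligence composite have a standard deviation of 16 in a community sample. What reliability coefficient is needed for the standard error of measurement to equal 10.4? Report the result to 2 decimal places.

r = 1 − (10.400/16)² ≃ 1 − 0.423 ≃ 0.577

0.58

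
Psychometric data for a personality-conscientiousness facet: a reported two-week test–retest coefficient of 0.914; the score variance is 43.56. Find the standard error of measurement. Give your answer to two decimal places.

SD = √43.56 ≈ 6.60000
The standard error of measurement is 6.60000*√(1 − 0.91400) ≈ 6.60000*0.29326 ≈ 1.93550.

1.94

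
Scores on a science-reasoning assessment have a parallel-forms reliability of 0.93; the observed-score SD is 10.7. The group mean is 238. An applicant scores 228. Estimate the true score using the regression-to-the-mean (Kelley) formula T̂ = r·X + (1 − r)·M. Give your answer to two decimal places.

228.70

T̂ = r·X + (1 − r)·M = 0.9300*228 + 0.0700*238 = 212.0400 + 16.6600 ≈ 228.7000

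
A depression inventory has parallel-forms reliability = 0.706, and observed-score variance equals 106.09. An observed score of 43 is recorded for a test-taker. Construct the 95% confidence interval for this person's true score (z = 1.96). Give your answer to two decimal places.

[32.05, 53.95]

σ = 106.09^(1/2) = 10.30000
The standard error of measurement is 10.30000·√(1 − 0.70600) ≈ 10.30000·0.54222 ≈ 5.58484.
1.96 · SEM ≈ 10.94629
95% CI: 43 ± 10.94629 = [32.05371, 53.94629]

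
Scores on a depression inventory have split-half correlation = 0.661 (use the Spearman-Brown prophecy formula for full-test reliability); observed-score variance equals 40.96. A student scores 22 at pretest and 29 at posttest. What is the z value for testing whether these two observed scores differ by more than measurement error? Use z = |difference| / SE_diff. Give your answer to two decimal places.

1.71

SD = √40.96 ≈ 6.400
r_full = 2·0.661 / (1 + 0.661) ≈ 0.796
SEM = 6.400·√(1 − 0.796) ≈ 2.891
SE_diff = SEM · √2 ≈ 2.891 · 1.414 ≈ 4.089
z = |22 − 29| / 4.089 = 7 / 4.089 ≈ 1.712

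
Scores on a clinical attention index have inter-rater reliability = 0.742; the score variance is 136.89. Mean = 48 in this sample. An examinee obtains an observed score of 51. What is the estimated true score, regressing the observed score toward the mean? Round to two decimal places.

T̂ = 0.74200(51) + 0.25800(48) ≈ 50.22600

50.23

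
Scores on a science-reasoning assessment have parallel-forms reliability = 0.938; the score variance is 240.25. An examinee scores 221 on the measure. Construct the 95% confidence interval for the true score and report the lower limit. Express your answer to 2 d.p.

213.44

σ = 240.25^(1/2) = 15.5000
SEM = 15.5000 · √(1 − 0.9380) = 15.5000 · √0.0620 ≃ 15.5000 · 0.2490 ≃ 3.8595
Half-width = 1.96·3.8595 ≃ 7.5646
Lower bound: 221 − 7.5646 = 213.4354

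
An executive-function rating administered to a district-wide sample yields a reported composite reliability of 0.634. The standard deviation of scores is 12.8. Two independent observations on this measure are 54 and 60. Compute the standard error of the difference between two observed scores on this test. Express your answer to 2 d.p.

10.95

SEM = 12.8000*√(1 − 0.6340) ≈ 7.7437
Standard error of the difference = 7.7437·√2 ≈ 10.9513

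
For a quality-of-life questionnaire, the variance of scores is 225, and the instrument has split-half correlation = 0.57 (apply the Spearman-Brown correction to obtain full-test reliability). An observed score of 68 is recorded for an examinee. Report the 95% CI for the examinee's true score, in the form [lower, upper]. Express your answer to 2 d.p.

SD = √225 ≈ 15.000
Spearman-Brown: r = 2(0.57) / (1 + 0.57) = 1.140 / 1.570 ≈ 0.726
SEM = 15.000·√(1 − 0.726) ≈ 7.850
Half-width = 1.96·7.850 ≈ 15.386
Interval: (52.614, 83.386)

[52.61, 83.39]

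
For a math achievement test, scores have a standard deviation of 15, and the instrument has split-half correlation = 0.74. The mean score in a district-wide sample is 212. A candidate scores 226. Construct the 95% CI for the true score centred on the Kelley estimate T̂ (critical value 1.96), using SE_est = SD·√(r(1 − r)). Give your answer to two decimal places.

Spearman-Brown: r = 2(0.74) / (1 + 0.74) = 1.48000 / 1.74000 ≈ 0.85057
Estimated true score = 0.85057×226 + (1 − 0.85057)×212 ≈ 223.90805
SE_est = 15.00000×√(0.85057×0.14943) ≈ 5.34761
CI = 223.90805 ± 1.96 × 5.34761 → [213.42673, 234.38936]

[213.43, 234.39]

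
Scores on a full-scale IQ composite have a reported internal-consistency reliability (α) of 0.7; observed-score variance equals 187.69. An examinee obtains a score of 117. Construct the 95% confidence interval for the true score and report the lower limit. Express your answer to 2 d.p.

102.29

SD = √187.69 = 13.700
SEM = 13.700 * √(1 − 0.700) = 13.700 * √0.300 ≈ 13.700 * 0.548 ≈ 7.504
Margin = 1.96 * 7.504 ≈ 14.707
Lower bound: 117 − 14.707 = 102.293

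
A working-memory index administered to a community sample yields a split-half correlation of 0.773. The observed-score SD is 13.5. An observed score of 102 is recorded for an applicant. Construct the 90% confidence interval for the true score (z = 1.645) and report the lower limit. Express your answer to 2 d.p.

94.05

Full-length reliability (Spearman-Brown) = 2(0.773)/(1+0.773) ≈ 0.8720
SEM = 13.5000·√(1 − 0.8720) ≈ 4.8305
Margin = 1.645 · 4.8305 ≈ 7.9462
Lower limit = 102 − 7.9462 ≈ 94.0538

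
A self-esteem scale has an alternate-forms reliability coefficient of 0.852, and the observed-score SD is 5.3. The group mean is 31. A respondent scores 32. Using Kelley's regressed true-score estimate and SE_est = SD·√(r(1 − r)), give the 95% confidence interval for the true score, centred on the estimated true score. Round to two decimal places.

Estimated true score = 0.8520*32 + (1 − 0.8520)*31 ≃ 31.8520
SE_est = 5.3000·√[r(1 − r)] ≃ 1.8820
95% CI: 31.8520 ± 3.6888 ≃ (28.1632, 35.5408)

[28.16, 35.54]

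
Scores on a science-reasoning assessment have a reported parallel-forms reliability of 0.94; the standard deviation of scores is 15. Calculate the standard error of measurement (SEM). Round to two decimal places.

3.67

SEM = 15.000 · √(1 − 0.940) = 15.000 · √0.060 ≈ 15.000 · 0.245 ≈ 3.674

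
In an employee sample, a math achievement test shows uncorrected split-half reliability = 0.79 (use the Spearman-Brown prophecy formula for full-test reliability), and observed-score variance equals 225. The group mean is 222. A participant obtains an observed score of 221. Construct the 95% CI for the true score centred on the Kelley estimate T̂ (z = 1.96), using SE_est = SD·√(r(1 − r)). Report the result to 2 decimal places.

SD = √225 ≈ 15.0000
Spearman-Brown: r = 2(0.79) / (1 + 0.79) = 1.5800 / 1.7900 ≈ 0.8827
Estimated true score = 0.8827×221 + (1 − 0.8827)×222 ≈ 221.1173
SE_est = 15.0000×√(0.8827×0.1173) ≈ 4.8270
CI = 221.1173 ± 1.96 × 4.8270 → [211.6564, 230.5782]

[211.66, 230.58]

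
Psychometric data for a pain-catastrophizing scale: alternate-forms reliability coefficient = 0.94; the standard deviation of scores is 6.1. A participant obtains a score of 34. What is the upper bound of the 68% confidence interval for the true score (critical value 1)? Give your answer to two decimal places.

The standard error of measurement is 6.100*√(1 − 0.940) ≈ 6.100*0.245 ≈ 1.494.
1 * SEM ≈ 1.494
Upper limit = 34 + 1.494 ≈ 35.494

35.49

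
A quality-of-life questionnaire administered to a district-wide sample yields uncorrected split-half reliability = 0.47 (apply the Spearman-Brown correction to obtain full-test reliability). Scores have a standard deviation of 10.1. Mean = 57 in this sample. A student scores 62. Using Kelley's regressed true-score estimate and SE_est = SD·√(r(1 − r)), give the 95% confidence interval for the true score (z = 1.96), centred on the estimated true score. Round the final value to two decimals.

[50.69, 69.70]

Spearman-Brown: r = 2(0.47) / (1 + 0.47) = 0.9400 / 1.4700 ≃ 0.6395
T̂ = 0.6395(62) + 0.3605(57) ≃ 60.1973
SE_est = 10.1000·√[r(1 − r)] ≃ 4.8496
95% CI: 60.1973 ± 9.5052 ≃ (50.6921, 69.7025)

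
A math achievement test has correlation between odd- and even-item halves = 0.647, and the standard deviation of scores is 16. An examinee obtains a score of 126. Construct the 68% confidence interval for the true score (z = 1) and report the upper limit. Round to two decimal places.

133.41

Full-length reliability (Spearman-Brown) = 2(0.647)/(1+0.647) ≈ 0.78567
SEM = 16.00000 × √(1 − 0.78567) = 16.00000 × √0.21433 ≈ 16.00000 × 0.46296 ≈ 7.40731
1 × SEM ≈ 7.40731
Upper bound: 126 + 7.40731 = 133.40731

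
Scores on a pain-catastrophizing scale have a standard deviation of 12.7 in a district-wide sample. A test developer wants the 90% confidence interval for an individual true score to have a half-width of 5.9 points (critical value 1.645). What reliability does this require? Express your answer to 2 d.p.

Required SEM = 5.9 / 1.645 ≃ 3.58663
Required reliability = 1 − (SEM/SD)² = 1 − 0.07976 ≃ 0.92024

0.92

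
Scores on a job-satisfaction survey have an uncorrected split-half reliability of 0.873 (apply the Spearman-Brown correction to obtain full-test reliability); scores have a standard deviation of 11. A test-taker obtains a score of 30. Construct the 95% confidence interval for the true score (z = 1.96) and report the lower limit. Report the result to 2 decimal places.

24.39

Full-length reliability (Spearman-Brown) = 2(0.873)/(1+0.873) ≈ 0.9322
SEM = 11.0000*√(1 − 0.9322) ≈ 2.8643
Half-width = 1.96*2.8643 ≈ 5.6141
Lower limit = 30 − 5.6141 ≈ 24.3859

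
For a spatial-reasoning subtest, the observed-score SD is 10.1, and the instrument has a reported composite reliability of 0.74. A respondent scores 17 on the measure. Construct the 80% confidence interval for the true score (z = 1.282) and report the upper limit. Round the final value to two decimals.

23.60

SEM = 10.10000*√(1 − 0.74000) ≈ 5.15001
Margin = 1.282 * 5.15001 ≈ 6.60231
Upper limit = 17 + 6.60231 ≈ 23.60231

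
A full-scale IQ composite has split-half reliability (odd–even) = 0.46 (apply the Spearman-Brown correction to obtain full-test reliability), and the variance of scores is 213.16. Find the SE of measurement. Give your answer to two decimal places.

8.88

σ = 213.16^(1/2) = 14.6000
Full-length reliability (Spearman-Brown) = 2(0.46)/(1+0.46) ≈ 0.6301
The standard error of measurement is 14.6000·√(1 − 0.6301) ≈ 14.6000·0.6082 ≈ 8.8792.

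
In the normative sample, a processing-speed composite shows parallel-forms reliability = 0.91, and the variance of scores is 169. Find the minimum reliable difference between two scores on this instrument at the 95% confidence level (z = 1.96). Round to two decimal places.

10.81

SD = √169 = 13.000
The standard error of measurement is 13.000×√(1 − 0.910) ≈ 13.000×0.300 ≈ 3.900.
SE_diff = √2 × SEM ≈ 5.515
Minimum reliable difference = 1.96 × SE_diff ≈ 1.96 × 5.515 ≈ 10.810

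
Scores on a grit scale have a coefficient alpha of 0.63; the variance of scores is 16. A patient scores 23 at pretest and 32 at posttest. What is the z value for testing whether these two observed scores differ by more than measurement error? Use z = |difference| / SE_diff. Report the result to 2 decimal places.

2.62

σ = 16^(1/2) = 4.0000
SEM = 4.0000 * √(1 − 0.6300) = 4.0000 * √0.3700 ≈ 4.0000 * 0.6083 ≈ 2.4331
SE_diff = √2 * SEM ≈ 3.4409
z = |23 − 32| / 3.4409 = 9 / 3.4409 ≈ 2.6156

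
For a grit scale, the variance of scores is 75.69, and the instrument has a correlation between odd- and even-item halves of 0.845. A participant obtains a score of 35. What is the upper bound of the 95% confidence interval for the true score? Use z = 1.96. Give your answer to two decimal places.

SD = √75.69 = 8.70000
r_full = 2·0.845 / (1 + 0.845) ≈ 0.91599
SEM = 8.70000 × √(1 − 0.91599) = 8.70000 × √0.08401 ≈ 8.70000 × 0.28985 ≈ 2.52166
1.96 × SEM ≈ 4.94246
Upper limit = 35 + 4.94246 ≈ 39.94246

39.94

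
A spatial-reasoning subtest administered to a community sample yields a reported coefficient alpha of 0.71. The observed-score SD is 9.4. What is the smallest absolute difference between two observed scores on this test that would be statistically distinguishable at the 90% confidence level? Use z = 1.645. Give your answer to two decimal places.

SEM = 9.40000 × √(1 − 0.71000) = 9.40000 × √0.29000 ≈ 9.40000 × 0.53852 ≈ 5.06205
SE_diff = √2 × SEM ≈ 7.15883
Minimum reliable difference = 1.645 × SE_diff ≈ 1.645 × 7.15883 ≈ 11.77627

11.78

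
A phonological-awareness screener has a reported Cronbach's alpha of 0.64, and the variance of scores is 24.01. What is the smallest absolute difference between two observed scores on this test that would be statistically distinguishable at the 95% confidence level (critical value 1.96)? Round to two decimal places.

8.15

SD = √24.01 = 4.900
SEM = 4.900 · √(1 − 0.640) = 4.900 · √0.360 ≈ 4.900 · 0.600 ≈ 2.940
Standard error of the difference = 2.940·√2 ≈ 4.158
Minimum reliable difference = 1.96 · SE_diff ≈ 1.96 · 4.158 ≈ 8.149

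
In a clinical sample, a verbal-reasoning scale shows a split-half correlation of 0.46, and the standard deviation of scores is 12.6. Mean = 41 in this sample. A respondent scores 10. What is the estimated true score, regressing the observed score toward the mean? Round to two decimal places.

21.47

Full-length reliability (Spearman-Brown) = 2(0.46)/(1+0.46) ≈ 0.630
T̂ = r·X + (1 − r)·M = 0.630×10 + 0.370×41 ≈ 6.301 + 15.164 ≈ 21.466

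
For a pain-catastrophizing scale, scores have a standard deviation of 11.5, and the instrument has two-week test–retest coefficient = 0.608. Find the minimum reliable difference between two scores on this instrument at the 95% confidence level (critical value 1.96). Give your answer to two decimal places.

SEM = 11.500·√(1 − 0.608) ≈ 7.200
Standard error of the difference = 7.200·√2 ≈ 10.183
Smallest detectable difference = 1.96·10.183 ≈ 19.958

19.96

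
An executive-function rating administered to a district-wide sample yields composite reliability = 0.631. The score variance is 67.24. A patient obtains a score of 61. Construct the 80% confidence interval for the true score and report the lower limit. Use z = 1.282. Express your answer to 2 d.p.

SD = √67.24 = 8.200
The standard error of measurement is 8.200×√(1 − 0.631) ≈ 8.200×0.607 ≈ 4.981.
Half-width = 1.282×4.981 ≈ 6.386
Lower bound: 61 − 6.386 = 54.614

54.61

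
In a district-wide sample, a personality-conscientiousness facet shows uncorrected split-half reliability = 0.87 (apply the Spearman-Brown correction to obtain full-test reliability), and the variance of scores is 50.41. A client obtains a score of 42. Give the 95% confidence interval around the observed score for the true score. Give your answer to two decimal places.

[38.33, 45.67]

σ = 50.41^(1/2) = 7.1000
Full-length reliability (Spearman-Brown) = 2(0.87)/(1+0.87) ≃ 0.9305
SEM = 7.1000 × √(1 − 0.9305) = 7.1000 × √0.0695 ≃ 7.1000 × 0.2637 ≃ 1.8720
1.96 × SEM ≃ 3.6691
CI = 42 ± 3.6691 → [38.3309, 45.6691]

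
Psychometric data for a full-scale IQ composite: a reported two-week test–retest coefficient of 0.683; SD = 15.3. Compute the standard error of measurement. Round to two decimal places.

SEM = 15.3000 · √(1 − 0.6830) = 15.3000 · √0.3170 ≈ 15.3000 · 0.5630 ≈ 8.6143

8.61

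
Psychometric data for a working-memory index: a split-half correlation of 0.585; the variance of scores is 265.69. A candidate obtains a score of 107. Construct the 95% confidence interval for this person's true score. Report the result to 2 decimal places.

SD = √265.69 = 16.30000
Full-length reliability (Spearman-Brown) = 2(0.585)/(1+0.585) ≃ 0.73817
The standard error of measurement is 16.30000*√(1 − 0.73817) ≃ 16.30000*0.51169 ≃ 8.34059.
Half-width = 1.96*8.34059 ≃ 16.34757
95% CI: 107 ± 16.34757 = [90.65243, 123.34757]

[90.65, 123.35]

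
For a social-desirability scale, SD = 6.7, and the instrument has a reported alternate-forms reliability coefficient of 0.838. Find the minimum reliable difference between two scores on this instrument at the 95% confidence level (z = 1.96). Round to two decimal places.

7.47

SEM = 6.70000 · √(1 − 0.83800) = 6.70000 · √0.16200 ≈ 6.70000 · 0.40249 ≈ 2.69670
Standard error of the difference = 2.69670·√2 ≈ 3.81371
Smallest detectable difference = 1.96·3.81371 ≈ 7.47487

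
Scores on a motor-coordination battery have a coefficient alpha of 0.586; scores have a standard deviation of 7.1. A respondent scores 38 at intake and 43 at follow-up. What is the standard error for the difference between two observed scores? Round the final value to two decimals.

The standard error of measurement is 7.1000*√(1 − 0.5860) ≈ 7.1000*0.6434 ≈ 4.5683.
SE_diff = SEM * √2 ≈ 4.5683 * 1.4142 ≈ 6.4606

6.46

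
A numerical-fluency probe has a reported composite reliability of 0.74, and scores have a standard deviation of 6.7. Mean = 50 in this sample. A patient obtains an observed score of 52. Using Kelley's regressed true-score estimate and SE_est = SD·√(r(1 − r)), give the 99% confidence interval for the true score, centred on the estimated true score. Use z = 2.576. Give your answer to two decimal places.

T̂ = r·X + (1 − r)·M = 0.740*52 + 0.260*50 = 38.480 + 13.000 ≃ 51.480
SE_est = 6.700·√[r(1 − r)] ≃ 2.939
CI = 51.480 ± 2.576 * 2.939 → [43.910, 59.050]

[43.91, 59.05]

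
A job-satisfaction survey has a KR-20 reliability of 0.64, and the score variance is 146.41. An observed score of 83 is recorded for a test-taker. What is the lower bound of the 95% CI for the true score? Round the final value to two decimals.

68.77

σ = 146.41^(1/2) = 12.10000
SEM = 12.10000 * √(1 − 0.64000) = 12.10000 * √0.36000 ≃ 12.10000 * 0.60000 ≃ 7.26000
Margin = 1.96 * 7.26000 ≃ 14.22960
Lower limit = 83 − 14.22960 ≃ 68.77040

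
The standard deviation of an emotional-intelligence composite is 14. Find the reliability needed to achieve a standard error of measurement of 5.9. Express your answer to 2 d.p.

0.82

Required reliability = 1 − (SEM/SD)² = 1 − 0.1776 ≃ 0.8224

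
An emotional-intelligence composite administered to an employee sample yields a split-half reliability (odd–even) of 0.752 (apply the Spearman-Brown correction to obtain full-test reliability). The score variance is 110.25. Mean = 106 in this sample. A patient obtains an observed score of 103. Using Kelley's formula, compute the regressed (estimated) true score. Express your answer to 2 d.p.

r_full = 2·0.752 / (1 + 0.752) ≈ 0.8584
T̂ = 0.8584(103) + 0.1416(106) ≈ 103.4247

103.42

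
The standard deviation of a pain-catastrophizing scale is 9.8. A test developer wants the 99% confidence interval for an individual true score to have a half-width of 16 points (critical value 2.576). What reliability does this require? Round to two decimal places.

Required SEM = 16 / 2.576 ≈ 6.2112
Required reliability = 1 − (SEM/SD)² = 1 − 0.4017 ≈ 0.5983

0.60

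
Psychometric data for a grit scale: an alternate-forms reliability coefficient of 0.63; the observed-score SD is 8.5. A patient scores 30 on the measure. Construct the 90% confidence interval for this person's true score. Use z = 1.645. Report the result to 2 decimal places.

[21.49, 38.51]

SEM = 8.50000 × √(1 − 0.63000) = 8.50000 × √0.37000 ≈ 8.50000 × 0.60828 ≈ 5.17035
1.645 × SEM ≈ 8.50522
CI = 30 ± 8.50522 → [21.49478, 38.50522]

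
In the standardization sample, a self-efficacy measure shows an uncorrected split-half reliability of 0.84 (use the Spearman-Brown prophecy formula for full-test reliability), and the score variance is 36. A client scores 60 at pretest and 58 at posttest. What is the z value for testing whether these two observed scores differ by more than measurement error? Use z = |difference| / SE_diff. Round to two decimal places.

SD = √36 ≈ 6.0000
Full-length reliability (Spearman-Brown) = 2(0.84)/(1+0.84) ≈ 0.9130
SEM = 6.0000×√(1 − 0.9130) ≈ 1.7693
Standard error of the difference = 1.7693·√2 ≈ 2.5022
z = |60 − 58| / 2.5022 = 2 / 2.5022 ≈ 0.7993

0.80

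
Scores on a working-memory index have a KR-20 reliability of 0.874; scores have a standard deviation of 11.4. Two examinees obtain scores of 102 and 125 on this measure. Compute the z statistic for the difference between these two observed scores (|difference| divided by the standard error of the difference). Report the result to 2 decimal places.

SEM = 11.400 * √(1 − 0.874) = 11.400 * √0.126 ≈ 11.400 * 0.355 ≈ 4.047
SE_diff = SEM * √2 ≈ 4.047 * 1.414 ≈ 5.723
z = |102 − 125| / 5.723 = 23 / 5.723 ≈ 4.019

4.02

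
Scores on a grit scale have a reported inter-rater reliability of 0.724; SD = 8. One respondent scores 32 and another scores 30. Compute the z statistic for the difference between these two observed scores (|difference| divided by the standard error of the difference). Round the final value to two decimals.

0.34

SEM = 8.0000 × √(1 − 0.7240) = 8.0000 × √0.2760 ≃ 8.0000 × 0.5254 ≃ 4.2029
Standard error of the difference = 4.2029·√2 ≃ 5.9437
z = 2 / 5.9437 ≃ 0.3365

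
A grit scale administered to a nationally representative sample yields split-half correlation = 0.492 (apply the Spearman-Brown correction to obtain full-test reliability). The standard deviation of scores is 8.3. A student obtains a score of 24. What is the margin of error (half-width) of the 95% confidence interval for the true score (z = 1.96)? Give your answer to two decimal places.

9.49

r_full = 2·0.492 / (1 + 0.492) ≈ 0.660
The standard error of measurement is 8.300·√(1 − 0.660) ≈ 8.300·0.584 ≈ 4.843.
Margin = 1.96 · 4.843 ≈ 9.493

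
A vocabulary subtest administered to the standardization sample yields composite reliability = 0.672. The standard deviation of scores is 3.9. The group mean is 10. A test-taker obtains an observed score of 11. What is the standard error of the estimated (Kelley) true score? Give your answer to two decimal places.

SE_est = SD * √(r(1 − r)) = 3.9000 * √0.2204 ≈ 3.9000 * 0.4695 ≈ 1.8310

1.83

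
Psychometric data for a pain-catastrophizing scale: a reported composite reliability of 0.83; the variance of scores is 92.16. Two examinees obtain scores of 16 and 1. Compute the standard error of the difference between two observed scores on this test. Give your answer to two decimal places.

5.60

SD = √92.16 = 9.600
SEM = 9.600 · √(1 − 0.830) = 9.600 · √0.170 ≈ 9.600 · 0.412 ≈ 3.958
SE_diff = SEM · √2 ≈ 3.958 · 1.414 ≈ 5.598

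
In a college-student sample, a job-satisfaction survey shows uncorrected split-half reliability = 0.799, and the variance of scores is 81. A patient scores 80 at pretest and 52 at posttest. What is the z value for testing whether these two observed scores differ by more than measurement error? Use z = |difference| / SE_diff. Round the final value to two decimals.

6.58

SD = √81 ≈ 9.0000
Full-length reliability (Spearman-Brown) = 2(0.799)/(1+0.799) ≈ 0.8883
SEM = 9.0000·√(1 − 0.8883) ≈ 3.0083
SE_diff = √2 · SEM ≈ 4.2544
z = |80 − 52| / 4.2544 = 28 / 4.2544 ≈ 6.5814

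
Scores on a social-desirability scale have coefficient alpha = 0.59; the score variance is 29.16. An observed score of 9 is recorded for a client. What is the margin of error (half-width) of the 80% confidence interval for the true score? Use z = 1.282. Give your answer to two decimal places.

4.43

σ = 29.16^(1/2) = 5.4000
The standard error of measurement is 5.4000·√(1 − 0.5900) ≃ 5.4000·0.6403 ≃ 3.4577.
Margin = 1.282 · 3.4577 ≃ 4.4328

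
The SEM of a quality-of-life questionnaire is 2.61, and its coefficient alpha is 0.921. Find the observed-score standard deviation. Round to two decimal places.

9.29

SD = SEM / √(1 − r) = 2.61 / √0.079 ≈ 2.61 / 0.281 ≈ 9.286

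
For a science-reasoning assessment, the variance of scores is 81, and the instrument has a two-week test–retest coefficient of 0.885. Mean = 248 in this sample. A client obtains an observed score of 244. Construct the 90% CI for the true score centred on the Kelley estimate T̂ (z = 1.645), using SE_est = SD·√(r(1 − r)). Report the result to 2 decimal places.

[239.74, 249.18]

σ = 81^(1/2) = 9.000
T̂ = r·X + (1 − r)·M = 0.885*244 + 0.115*248 = 215.940 + 28.520 ≈ 244.460
SE_est = 9.000·√[r(1 − r)] ≈ 2.871
90% CI: 244.460 ± 4.723 ≈ (239.737, 249.183)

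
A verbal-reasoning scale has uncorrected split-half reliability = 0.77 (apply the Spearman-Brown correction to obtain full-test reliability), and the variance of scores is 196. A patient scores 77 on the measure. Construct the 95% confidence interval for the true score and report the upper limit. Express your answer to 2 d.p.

86.89

σ = 196^(1/2) = 14.0000
Full-length reliability (Spearman-Brown) = 2(0.77)/(1+0.77) ≈ 0.8701
SEM = 14.0000 · √(1 − 0.8701) = 14.0000 · √0.1299 ≈ 14.0000 · 0.3605 ≈ 5.0467
1.96 · SEM ≈ 9.8915
Upper limit = 77 + 9.8915 ≈ 86.8915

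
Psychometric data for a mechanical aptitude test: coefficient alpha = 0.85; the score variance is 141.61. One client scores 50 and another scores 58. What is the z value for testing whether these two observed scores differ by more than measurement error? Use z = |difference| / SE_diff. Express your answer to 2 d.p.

1.23

SD = √141.61 = 11.9000
SEM = 11.9000 * √(1 − 0.8500) = 11.9000 * √0.1500 ≈ 11.9000 * 0.3873 ≈ 4.6089
Standard error of the difference = 4.6089·√2 ≈ 6.5179
z = |50 − 58| / 6.5179 = 8 / 6.5179 ≈ 1.2274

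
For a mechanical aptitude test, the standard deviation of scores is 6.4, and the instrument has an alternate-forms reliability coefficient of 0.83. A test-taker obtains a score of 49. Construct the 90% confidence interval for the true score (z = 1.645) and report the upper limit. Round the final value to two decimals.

53.34

SEM = 6.4000*√(1 − 0.8300) ≃ 2.6388
1.645 * SEM ≃ 4.3408
Upper limit = 49 + 4.3408 ≃ 53.3408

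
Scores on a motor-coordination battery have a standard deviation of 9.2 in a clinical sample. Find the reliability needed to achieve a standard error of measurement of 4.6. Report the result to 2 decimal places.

0.75

r = 1 − (4.600/9.2)² ≈ 1 − 0.250 ≈ 0.750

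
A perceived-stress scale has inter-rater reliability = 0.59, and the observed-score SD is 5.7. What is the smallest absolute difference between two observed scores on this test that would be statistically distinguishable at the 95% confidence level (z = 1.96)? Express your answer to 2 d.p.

SEM = 5.700 * √(1 − 0.590) = 5.700 * √0.410 ≃ 5.700 * 0.640 ≃ 3.650
SE_diff = √2 * SEM ≃ 5.162
Minimum reliable difference = 1.96 * SE_diff ≃ 1.96 * 5.162 ≃ 10.117

10.12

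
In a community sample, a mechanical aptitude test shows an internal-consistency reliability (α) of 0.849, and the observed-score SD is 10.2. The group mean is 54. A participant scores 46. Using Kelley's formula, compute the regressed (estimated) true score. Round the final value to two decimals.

47.21

T̂ = r·X + (1 − r)·M = 0.849*46 + 0.151*54 = 39.054 + 8.154 ≈ 47.208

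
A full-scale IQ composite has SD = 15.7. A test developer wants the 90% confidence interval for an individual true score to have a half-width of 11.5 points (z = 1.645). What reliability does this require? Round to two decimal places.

0.80

SEM needed = half-width / z = 11.5/1.645 ≈ 6.991
Required reliability = 1 − (SEM/SD)² = 1 − 0.198 ≈ 0.802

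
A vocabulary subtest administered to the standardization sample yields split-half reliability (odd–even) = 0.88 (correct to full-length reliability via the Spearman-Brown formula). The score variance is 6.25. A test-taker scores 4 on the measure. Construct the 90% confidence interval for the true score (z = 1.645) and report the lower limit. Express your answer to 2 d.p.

2.96

SD = √6.25 = 2.500
Spearman-Brown: r = 2(0.88) / (1 + 0.88) = 1.760 / 1.880 ≈ 0.936
SEM = 2.500·√(1 − 0.936) ≈ 0.632
Half-width = 1.645·0.632 ≈ 1.039
Lower limit = 4 − 1.039 ≈ 2.961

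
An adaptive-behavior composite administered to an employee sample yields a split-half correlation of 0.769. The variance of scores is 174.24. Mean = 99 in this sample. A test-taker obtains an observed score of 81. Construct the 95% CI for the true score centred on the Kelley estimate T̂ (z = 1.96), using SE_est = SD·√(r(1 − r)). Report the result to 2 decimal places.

SD = √174.24 ≈ 13.200
Full-length reliability (Spearman-Brown) = 2(0.769)/(1+0.769) ≈ 0.869
Estimated true score = 0.869×81 + (1 − 0.869)×99 ≈ 83.350
SE_est = 13.200·√[r(1 − r)] ≈ 4.448
CI = 83.350 ± 1.96 × 4.448 → [74.633, 92.068]

[74.63, 92.07]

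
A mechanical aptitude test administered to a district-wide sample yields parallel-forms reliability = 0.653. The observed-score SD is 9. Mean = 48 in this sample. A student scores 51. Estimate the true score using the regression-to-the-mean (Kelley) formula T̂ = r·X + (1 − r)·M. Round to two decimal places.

T̂ = r·X + (1 − r)·M = 0.653·51 + 0.347·48 = 33.303 + 16.656 ≃ 49.959

49.96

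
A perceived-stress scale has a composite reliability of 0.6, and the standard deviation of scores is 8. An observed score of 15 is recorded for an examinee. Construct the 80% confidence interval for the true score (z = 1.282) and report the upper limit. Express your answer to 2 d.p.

SEM = 8.0000 × √(1 − 0.6000) = 8.0000 × √0.4000 ≃ 8.0000 × 0.6325 ≃ 5.0596
1.282 × SEM ≃ 6.4865
Upper limit = 15 + 6.4865 ≃ 21.4865

21.49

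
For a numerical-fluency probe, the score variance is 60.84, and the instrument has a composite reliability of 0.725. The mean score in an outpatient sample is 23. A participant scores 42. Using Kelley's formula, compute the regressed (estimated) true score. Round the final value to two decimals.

T̂ = r·X + (1 − r)·M = 0.725*42 + 0.275*23 = 30.450 + 6.325 ≈ 36.775

36.78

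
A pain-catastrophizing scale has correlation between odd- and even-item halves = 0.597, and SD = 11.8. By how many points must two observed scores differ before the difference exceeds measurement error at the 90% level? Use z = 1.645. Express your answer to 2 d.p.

Full-length reliability (Spearman-Brown) = 2(0.597)/(1+0.597) ≃ 0.7477
The standard error of measurement is 11.8000×√(1 − 0.7477) ≃ 11.8000×0.5023 ≃ 5.9276.
Standard error of the difference = 5.9276·√2 ≃ 8.3830
Minimum reliable difference = 1.645 × SE_diff ≃ 1.645 × 8.3830 ≃ 13.7900

13.79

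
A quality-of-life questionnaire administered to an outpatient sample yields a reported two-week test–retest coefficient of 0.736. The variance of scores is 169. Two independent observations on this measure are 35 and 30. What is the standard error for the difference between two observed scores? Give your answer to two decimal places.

SD = √169 ≈ 13.00000
SEM = 13.00000 * √(1 − 0.73600) = 13.00000 * √0.26400 ≈ 13.00000 * 0.51381 ≈ 6.67952
Standard error of the difference = 6.67952·√2 ≈ 9.44627

9.45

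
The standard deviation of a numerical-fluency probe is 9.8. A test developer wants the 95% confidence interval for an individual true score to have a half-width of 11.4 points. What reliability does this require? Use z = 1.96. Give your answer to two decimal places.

0.65

Required SEM = 11.4 / 1.96 ≈ 5.8163
Required reliability = 1 − (SEM/SD)² = 1 − 0.3522 ≈ 0.6478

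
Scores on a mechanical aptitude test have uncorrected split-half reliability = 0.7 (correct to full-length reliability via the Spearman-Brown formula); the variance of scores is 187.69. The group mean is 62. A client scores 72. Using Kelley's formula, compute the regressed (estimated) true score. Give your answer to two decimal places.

Full-length reliability (Spearman-Brown) = 2(0.7)/(1+0.7) ≈ 0.824
T̂ = r·X + (1 − r)·M = 0.824×72 + 0.176×62 ≈ 59.294 + 10.941 ≈ 70.235

70.24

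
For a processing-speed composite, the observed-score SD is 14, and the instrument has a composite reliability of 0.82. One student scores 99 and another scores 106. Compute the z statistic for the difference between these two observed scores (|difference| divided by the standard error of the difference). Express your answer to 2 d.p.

SEM = 14.000 * √(1 − 0.820) = 14.000 * √0.180 ≈ 14.000 * 0.424 ≈ 5.940
SE_diff = SEM * √2 ≈ 5.940 * 1.414 ≈ 8.400
z = 7 / 8.400 ≈ 0.833

0.83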